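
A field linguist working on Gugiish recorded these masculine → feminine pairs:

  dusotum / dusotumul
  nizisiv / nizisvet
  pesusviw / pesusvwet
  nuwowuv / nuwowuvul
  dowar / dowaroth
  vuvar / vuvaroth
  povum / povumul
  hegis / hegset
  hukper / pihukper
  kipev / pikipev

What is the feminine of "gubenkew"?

pigubenkew

kipev and nuwowuv both end in -v yet inflect differently (pikipev, nuwowuvul), so the final letter is not what conditions the rule; the last vowel is.
"gubenkew" has last vowel 'e'. The stems whose last vowel is 'e' (kipev → pikipev, hukper → pihukper) add the prefix pi-.
The other patterns: stems whose last vowel is 'u' add -ul; stems whose last vowel is 'i' delete the last vowel and add -et; stems whose last vowel is 'a' add -oth.
So gubenkew → pigubenkew.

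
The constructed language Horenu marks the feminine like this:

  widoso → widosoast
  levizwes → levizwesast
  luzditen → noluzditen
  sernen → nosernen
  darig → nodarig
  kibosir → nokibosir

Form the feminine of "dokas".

dokasast

"dokas" ends in -s. The one such stem in the data (levizwes → levizwesast) adds -ast, so the same rule applies.
The other pattern: stems ending in -g, -n or -r add the prefix no-.
So dokas → dokasast.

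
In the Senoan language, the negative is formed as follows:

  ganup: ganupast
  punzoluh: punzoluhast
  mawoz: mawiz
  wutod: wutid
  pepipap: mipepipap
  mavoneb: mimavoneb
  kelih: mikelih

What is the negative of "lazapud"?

lazapudast

ganup and pepipap both end in -p yet inflect differently (ganupast, mipepipap), so the final letter is not what conditions the rule; the last vowel is.
"lazapud" has last vowel 'u'. The stems whose last vowel is 'u' (ganup → ganupast, punzoluh → punzoluhast) add -ast.
So lazapud → lazapudast.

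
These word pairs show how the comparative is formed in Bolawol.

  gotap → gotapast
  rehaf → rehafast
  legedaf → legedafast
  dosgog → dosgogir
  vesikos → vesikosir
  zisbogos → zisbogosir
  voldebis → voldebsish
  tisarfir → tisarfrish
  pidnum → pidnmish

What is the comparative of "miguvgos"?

miguvgosir

"miguvgos" has last vowel 'o'. The stems whose last vowel is 'o' (dosgog → dosgogir, vesikos → vesikosir, zisbogos → zisbogosir) add -ir.
So miguvgos → miguvgosir.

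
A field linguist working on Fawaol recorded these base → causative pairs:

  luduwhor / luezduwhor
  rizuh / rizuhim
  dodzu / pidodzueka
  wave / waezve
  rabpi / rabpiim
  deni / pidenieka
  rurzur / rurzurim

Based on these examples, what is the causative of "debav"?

"debav" begins with d-. The stems beginning with d- (deni → pidenieka, dodzu → pidodzueka) add pi- … -eka around the stem.
So debav → pidebaveka.

pidebaveka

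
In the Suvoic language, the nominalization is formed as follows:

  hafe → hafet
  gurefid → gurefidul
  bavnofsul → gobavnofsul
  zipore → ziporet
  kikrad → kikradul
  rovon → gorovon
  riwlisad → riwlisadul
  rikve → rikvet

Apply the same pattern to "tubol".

gotubol

rikve and riwlisad both begin with r- yet inflect differently (rikvet, riwlisadul), so the first letter is not what conditions the rule; the final letter is.
"tubol" ends in -l. The one such stem in the data (bavnofsul → gobavnofsul) adds the prefix go-, so the same rule applies.
So tubol → gotubol.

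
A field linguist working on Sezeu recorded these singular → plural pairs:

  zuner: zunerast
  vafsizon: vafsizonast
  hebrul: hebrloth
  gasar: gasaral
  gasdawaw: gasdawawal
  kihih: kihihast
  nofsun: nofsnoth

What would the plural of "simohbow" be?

gasar and zuner both end in -r yet inflect differently (gasaral, zunerast), so the final letter is not what conditions the rule; the last vowel is.
"simohbow" has last vowel 'o'. The one such stem in the data (vafsizon → vafsizonast) adds -ast, so the same rule applies.
So simohbow → simohbowast.

simohbowast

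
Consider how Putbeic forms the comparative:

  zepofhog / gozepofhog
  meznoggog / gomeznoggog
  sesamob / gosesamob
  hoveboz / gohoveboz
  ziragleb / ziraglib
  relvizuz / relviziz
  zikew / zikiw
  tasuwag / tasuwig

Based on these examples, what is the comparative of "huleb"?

hulib

"huleb" has last vowel 'e'. The stems whose last vowel is 'e' (ziragleb → ziraglib, zikew → zikiw) change the last vowel to 'i'.
The other pattern: stems whose last vowel is 'o' add the prefix go-.
So huleb → hulib.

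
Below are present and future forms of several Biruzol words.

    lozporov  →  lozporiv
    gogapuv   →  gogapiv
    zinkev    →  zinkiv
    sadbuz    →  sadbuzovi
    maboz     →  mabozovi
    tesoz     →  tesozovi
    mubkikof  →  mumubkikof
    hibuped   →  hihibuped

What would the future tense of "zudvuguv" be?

"zudvuguv" ends in -v. The stems ending in -v (lozporov → lozporiv, gogapuv → gogapiv, zinkev → zinkiv) change the last vowel to 'i'.
So zudvuguv → zudvugiv.

zudvugiv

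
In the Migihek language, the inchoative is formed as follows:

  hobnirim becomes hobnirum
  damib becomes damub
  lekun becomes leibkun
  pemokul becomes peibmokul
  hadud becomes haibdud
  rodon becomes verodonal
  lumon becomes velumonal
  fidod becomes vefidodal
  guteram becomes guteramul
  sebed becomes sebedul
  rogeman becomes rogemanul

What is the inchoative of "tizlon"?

lekun and rodon both end in -n yet inflect differently (leibkun, verodonal), so the final letter is not what conditions the rule; the last vowel is.
"tizlon" has last vowel 'o'. The stems whose last vowel is 'o' (rodon → verodonal, lumon → velumonal, fidod → vefidodal) add ve- … -al around the stem.
The other patterns: stems whose last vowel is 'i' change the last vowel to 'u'; stems whose last vowel is 'u' insert -ib- after the first vowel; stems whose last vowel is 'a' or 'e' add -ul.
So tizlon → vetizlonal.

vetizlonal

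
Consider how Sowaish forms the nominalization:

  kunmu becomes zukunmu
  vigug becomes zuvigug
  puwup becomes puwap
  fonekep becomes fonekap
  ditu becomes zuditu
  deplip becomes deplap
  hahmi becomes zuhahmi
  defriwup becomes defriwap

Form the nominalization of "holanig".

zuholanig

"holanig" ends in -g. The one such stem in the data (vigug → zuvigug) adds the prefix zu-, so the same rule applies.
The other pattern: stems ending in -p change the last vowel to 'a'.
So holanig → zuholanig.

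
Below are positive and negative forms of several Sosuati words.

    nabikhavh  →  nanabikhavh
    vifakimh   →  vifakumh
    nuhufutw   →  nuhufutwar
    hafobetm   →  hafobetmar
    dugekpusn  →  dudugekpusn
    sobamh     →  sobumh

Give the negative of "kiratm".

vifakimh and nabikhavh both end in -h yet inflect differently (vifakumh, nanabikhavh), so the final letter is not what conditions the rule; the second-to-last letter is.
"kiratm" has second-to-last letter 't'. The stems whose second-to-last letter is 't' (nuhufutw → nuhufutwar, hafobetm → hafobetmar) add -ar.
The other patterns: stems whose second-to-last letter is 'm' change the last vowel to 'u'; stems whose second-to-last letter is 's' or 'v' repeat the first consonant+vowel as a prefix.
So kiratm → kiratmar.

kiratmar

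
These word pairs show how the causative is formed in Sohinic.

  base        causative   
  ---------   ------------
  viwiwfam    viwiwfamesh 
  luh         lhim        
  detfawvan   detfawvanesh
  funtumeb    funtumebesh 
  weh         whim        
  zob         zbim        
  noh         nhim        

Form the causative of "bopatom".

bopatomesh

funtumeb and zob both end in -b yet inflect differently (funtumebesh, zbim), so the final letter is not what conditions the rule; the number of vowels is.
"bopatom" has 3 vowels. The stems with 3 vowels (funtumeb → funtumebesh, viwiwfam → viwiwfamesh, detfawvan → detfawvanesh) add -esh.
So bopatom → bopatomesh.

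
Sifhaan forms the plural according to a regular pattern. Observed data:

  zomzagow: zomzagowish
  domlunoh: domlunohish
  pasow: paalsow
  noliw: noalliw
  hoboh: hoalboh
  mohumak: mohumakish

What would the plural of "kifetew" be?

pasow and zomzagow both end in -w yet inflect differently (paalsow, zomzagowish), so the final letter is not what conditions the rule; the number of vowels is.
"kifetew" has 3 vowels. The stems with 3 vowels (mohumak → mohumakish, zomzagow → zomzagowish, domlunoh → domlunohish) add -ish.
The other pattern: stems with 2 vowels insert -al- after the first vowel.
So kifetew → kifetewish.

kifetewish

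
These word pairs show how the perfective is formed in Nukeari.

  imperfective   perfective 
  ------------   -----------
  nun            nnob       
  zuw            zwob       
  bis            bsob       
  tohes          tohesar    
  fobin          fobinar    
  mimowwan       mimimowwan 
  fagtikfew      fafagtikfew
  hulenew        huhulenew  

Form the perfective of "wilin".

bis and tohes both end in -s yet inflect differently (bsob, tohesar), so the final letter is not what conditions the rule; the number of vowels is.
"wilin" has 2 vowels. The stems with 2 vowels (tohes → tohesar, fobin → fobinar) add -ar.
The other patterns: stems with 1 vowel delete the last vowel and add -ob; stems with 3 vowels repeat the first consonant+vowel as a prefix.
So wilin → wilinar.

wilinar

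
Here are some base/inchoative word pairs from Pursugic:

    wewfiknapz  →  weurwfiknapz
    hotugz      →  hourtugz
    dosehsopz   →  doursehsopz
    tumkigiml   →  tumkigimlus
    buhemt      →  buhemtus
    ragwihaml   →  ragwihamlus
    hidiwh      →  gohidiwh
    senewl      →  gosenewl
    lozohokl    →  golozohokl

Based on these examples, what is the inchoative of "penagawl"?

tumkigiml and senewl both end in -l yet inflect differently (tumkigimlus, gosenewl), so the final letter is not what conditions the rule; the second-to-last letter is.
"penagawl" has second-to-last letter 'w'. The stems whose second-to-last letter is 'w' (hidiwh → gohidiwh, senewl → gosenewl) add the prefix go-.
The other patterns: stems whose second-to-last letter is 'g' or 'p' insert -ur- after the first vowel; stems whose second-to-last letter is 'm' add -us.
So penagawl → gopenagawl.

gopenagawl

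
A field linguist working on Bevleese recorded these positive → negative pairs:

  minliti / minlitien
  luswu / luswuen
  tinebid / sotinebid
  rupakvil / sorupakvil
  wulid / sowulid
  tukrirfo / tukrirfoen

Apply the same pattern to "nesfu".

nesfuen

minliti and tinebid both have last vowel 'i' yet inflect differently (minlitien, sotinebid), so the last vowel is not what conditions the rule; whether the stem ends in a vowel or a consonant is.
"nesfu" ends in a vowel. The stems ending in a vowel (tukrirfo → tukrirfoen, minliti → minlitien, luswu → luswuen) add -en.
The other pattern: stems ending in a consonant add the prefix so-.
So nesfu → nesfuen.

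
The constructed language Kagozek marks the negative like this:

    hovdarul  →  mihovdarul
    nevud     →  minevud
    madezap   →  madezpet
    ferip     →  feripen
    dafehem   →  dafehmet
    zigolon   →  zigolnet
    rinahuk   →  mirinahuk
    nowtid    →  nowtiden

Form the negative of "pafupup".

mipafupup

"pafupup" has last vowel 'u'. The stems whose last vowel is 'u' (hovdarul → mihovdarul, nevud → minevud, rinahuk → mirinahuk) add the prefix mi-.
The other patterns: stems whose last vowel is 'i' add -en; stems whose last vowel is 'a', 'e' or 'o' delete the last vowel and add -et.
So pafupup → mipafupup.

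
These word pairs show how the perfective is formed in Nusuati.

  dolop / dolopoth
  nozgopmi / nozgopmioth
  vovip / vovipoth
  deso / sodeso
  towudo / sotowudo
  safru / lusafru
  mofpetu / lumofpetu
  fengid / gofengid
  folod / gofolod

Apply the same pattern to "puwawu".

"puwawu" ends in -u. The stems ending in -u (safru → lusafru, mofpetu → lumofpetu) add the prefix lu-.
So puwawu → lupuwawu.

lupuwawu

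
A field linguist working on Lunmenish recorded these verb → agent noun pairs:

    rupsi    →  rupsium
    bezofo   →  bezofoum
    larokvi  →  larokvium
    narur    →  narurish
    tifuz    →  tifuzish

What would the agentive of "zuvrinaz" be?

zuvrinazish

tifuz and rupsi both have 2 vowels yet inflect differently (tifuzish, rupsium), so the number of vowels is not what conditions the rule; whether the stem ends in a vowel or a consonant is.
"zuvrinaz" ends in a consonant. The stems ending in a consonant (tifuz → tifuzish, narur → narurish) add -ish.
The other pattern: stems ending in a vowel add -um.
So zuvrinaz → zuvrinazish.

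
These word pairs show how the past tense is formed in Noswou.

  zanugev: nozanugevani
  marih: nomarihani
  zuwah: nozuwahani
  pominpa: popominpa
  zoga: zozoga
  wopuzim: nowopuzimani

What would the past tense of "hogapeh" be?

zuwah and zoga both have last vowel 'a' yet inflect differently (nozuwahani, zozoga), so the last vowel is not what conditions the rule; whether the stem ends in a vowel or a consonant is.
"hogapeh" ends in a consonant. The stems ending in a consonant (marih → nomarihani, zanugev → nozanugevani, wopuzim → nowopuzimani) add no- … -ani around the stem.
So hogapeh → nohogapehani.

nohogapehani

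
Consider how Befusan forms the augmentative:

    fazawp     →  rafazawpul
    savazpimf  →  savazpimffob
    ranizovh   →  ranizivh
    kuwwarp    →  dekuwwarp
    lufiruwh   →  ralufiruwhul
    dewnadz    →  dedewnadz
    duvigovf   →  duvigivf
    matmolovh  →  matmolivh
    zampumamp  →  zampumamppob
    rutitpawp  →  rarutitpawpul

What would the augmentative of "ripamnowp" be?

ranizovh and lufiruwh both end in -h yet inflect differently (ranizivh, ralufiruwhul), so the final letter is not what conditions the rule; the second-to-last letter is.
"ripamnowp" has second-to-last letter 'w'. The stems whose second-to-last letter is 'w' (lufiruwh → ralufiruwhul, rutitpawp → rarutitpawpul, fazawp → rafazawpul) add ra- … -ul around the stem.
The other patterns: stems whose second-to-last letter is 'v' change the last vowel to 'i'; stems whose second-to-last letter is 'm' double the final consonant and add -ob; stems whose second-to-last letter is 'd' or 'r' add the prefix de-.
So ripamnowp → raripamnowpul.

raripamnowpul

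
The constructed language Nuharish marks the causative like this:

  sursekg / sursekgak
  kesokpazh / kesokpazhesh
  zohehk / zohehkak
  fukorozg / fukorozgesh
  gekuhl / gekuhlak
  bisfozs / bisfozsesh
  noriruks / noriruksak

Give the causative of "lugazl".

bisfozs and noriruks both end in -s yet inflect differently (bisfozsesh, noriruksak), so the final letter is not what conditions the rule; the second-to-last letter is.
"lugazl" has second-to-last letter 'z'. The stems whose second-to-last letter is 'z' (fukorozg → fukorozgesh, bisfozs → bisfozsesh, kesokpazh → kesokpazhesh) add -esh.
The other pattern: stems whose second-to-last letter is 'h' or 'k' add -ak.
So lugazl → lugazlesh.

lugazlesh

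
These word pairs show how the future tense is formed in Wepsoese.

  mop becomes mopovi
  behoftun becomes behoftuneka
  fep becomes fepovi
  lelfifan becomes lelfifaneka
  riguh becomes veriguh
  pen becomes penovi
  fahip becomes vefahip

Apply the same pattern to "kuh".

kuhovi

"kuh" has 1 vowel. The stems with 1 vowel (mop → mopovi, pen → penovi, fep → fepovi) add -ovi.
So kuh → kuhovi.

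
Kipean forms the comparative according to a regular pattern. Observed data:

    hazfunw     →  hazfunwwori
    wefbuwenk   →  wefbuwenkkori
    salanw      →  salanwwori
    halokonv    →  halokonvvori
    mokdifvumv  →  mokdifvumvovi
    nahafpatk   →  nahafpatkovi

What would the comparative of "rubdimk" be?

rubdimkovi

"rubdimk" has second-to-last letter 'm'. The one such stem in the data (mokdifvumv → mokdifvumvovi) adds -ovi, so the same rule applies.
The other pattern: stems whose second-to-last letter is 'n' double the final consonant and add -ori.
So rubdimk → rubdimkovi.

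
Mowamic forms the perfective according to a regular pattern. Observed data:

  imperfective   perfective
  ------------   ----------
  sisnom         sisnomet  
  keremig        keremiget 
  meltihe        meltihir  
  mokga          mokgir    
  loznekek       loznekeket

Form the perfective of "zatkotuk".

meltihe and loznekek both have last vowel 'e' yet inflect differently (meltihir, loznekeket), so the last vowel is not what conditions the rule; whether the stem ends in a vowel or a consonant is.
"zatkotuk" ends in a consonant. The stems ending in a consonant (keremig → keremiget, sisnom → sisnomet, loznekek → loznekeket) add -et.
The other pattern: stems ending in a vowel drop the final letter and add -ir.
So zatkotuk → zatkotuket.

zatkotuket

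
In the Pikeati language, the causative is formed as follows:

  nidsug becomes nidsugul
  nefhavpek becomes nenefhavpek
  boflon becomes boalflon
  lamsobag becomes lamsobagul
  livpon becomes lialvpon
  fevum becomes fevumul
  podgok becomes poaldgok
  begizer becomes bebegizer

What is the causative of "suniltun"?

nefhavpek and podgok both end in -k yet inflect differently (nenefhavpek, poaldgok), so the final letter is not what conditions the rule; the last vowel is.
"suniltun" has last vowel 'u'. The stems whose last vowel is 'u' (nidsug → nidsugul, fevum → fevumul) add -ul.
So suniltun → suniltunul.

suniltunul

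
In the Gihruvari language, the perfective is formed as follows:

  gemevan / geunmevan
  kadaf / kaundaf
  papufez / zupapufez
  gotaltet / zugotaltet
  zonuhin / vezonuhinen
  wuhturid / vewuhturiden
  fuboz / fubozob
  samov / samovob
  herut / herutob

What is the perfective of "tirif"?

"tirif" has last vowel 'i'. The stems whose last vowel is 'i' (zonuhin → vezonuhinen, wuhturid → vewuhturiden) add ve- … -en around the stem.
So tirif → vetirifen.

vetirifen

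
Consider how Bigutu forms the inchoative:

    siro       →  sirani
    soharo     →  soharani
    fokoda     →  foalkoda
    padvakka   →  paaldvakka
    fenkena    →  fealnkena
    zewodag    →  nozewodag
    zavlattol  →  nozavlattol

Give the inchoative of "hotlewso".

hotlewsani

fokoda and zewodag both have last vowel 'a' yet inflect differently (foalkoda, nozewodag), so the last vowel is not what conditions the rule; the final letter is.
"hotlewso" ends in -o. The stems ending in -o (siro → sirani, soharo → soharani) drop the final letter and add -ani.
The other patterns: stems ending in -a insert -al- after the first vowel; stems ending in -g or -l add the prefix no-.
So hotlewso → hotlewsani.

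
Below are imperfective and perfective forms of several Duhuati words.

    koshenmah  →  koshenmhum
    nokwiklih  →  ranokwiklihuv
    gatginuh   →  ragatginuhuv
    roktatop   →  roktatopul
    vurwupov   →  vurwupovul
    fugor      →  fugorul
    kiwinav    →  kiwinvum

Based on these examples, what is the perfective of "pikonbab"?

pikonbbum

vurwupov and kiwinav both end in -v yet inflect differently (vurwupovul, kiwinvum), so the final letter is not what conditions the rule; the last vowel is.
"pikonbab" has last vowel 'a'. The stems whose last vowel is 'a' (kiwinav → kiwinvum, koshenmah → koshenmhum) delete the last vowel and add -um.
So pikonbab → pikonbbum.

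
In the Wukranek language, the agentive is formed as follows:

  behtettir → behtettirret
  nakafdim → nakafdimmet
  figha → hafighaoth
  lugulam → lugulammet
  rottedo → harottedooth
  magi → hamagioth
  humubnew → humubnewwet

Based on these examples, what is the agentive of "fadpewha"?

lugulam and figha both have last vowel 'a' yet inflect differently (lugulammet, hafighaoth), so the last vowel is not what conditions the rule; whether the stem ends in a vowel or a consonant is.
"fadpewha" ends in a vowel. The stems ending in a vowel (figha → hafighaoth, rottedo → harottedooth, magi → hamagioth) add ha- … -oth around the stem.
So fadpewha → hafadpewhaoth.

hafadpewhaoth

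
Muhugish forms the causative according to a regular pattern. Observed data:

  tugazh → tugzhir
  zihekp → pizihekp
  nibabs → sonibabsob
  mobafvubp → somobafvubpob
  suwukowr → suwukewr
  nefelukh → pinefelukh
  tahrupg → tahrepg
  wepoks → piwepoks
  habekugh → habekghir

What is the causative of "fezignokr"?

"fezignokr" has second-to-last letter 'k'. The stems whose second-to-last letter is 'k' (nefelukh → pinefelukh, zihekp → pizihekp, wepoks → piwepoks) add the prefix pi-.
The other patterns: stems whose second-to-last letter is 'g' or 'z' delete the last vowel and add -ir; stems whose second-to-last letter is 'b' add so- … -ob around the stem; stems whose second-to-last letter is 'p' or 'w' change the last vowel to 'e'.
So fezignokr → pifezignokr.

pifezignokr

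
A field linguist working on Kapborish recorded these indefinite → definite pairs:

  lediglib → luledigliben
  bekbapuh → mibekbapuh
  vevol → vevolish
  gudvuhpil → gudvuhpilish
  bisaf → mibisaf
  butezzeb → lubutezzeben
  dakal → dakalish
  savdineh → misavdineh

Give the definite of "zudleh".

"zudleh" ends in -h. The stems ending in -h (bekbapuh → mibekbapuh, savdineh → misavdineh) add the prefix mi-.
The other patterns: stems ending in -b add lu- … -en around the stem; stems ending in -l add -ish.
So zudleh → mizudleh.

mizudleh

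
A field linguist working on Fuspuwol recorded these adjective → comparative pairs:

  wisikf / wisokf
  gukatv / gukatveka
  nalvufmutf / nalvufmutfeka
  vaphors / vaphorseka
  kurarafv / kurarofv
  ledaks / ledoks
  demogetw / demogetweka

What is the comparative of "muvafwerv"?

muvafwerveka

gukatv and kurarafv both end in -v yet inflect differently (gukatveka, kurarofv), so the final letter is not what conditions the rule; the second-to-last letter is.
"muvafwerv" has second-to-last letter 'r'. The one such stem in the data (vaphors → vaphorseka) adds -eka, so the same rule applies.
The other pattern: stems whose second-to-last letter is 'f' or 'k' change the last vowel to 'o'.
So muvafwerv → muvafwerveka.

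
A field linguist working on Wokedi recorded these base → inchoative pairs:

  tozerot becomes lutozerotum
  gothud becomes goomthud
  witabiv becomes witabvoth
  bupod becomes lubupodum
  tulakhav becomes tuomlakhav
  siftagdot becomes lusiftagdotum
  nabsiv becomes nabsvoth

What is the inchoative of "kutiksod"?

lukutiksodum

nabsiv and tulakhav both end in -v yet inflect differently (nabsvoth, tuomlakhav), so the final letter is not what conditions the rule; the last vowel is.
"kutiksod" has last vowel 'o'. The stems whose last vowel is 'o' (siftagdot → lusiftagdotum, bupod → lubupodum, tozerot → lutozerotum) add lu- … -um around the stem.
The other patterns: stems whose last vowel is 'i' delete the last vowel and add -oth; stems whose last vowel is 'a' or 'u' insert -om- after the first vowel.
So kutiksod → lukutiksodum.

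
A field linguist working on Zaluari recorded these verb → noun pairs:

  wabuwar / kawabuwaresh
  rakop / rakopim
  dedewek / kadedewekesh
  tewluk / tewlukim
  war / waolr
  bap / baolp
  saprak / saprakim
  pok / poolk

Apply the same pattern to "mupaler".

kamupaleresh

"mupaler" has 3 vowels. The stems with 3 vowels (dedewek → kadedewekesh, wabuwar → kawabuwaresh) add ka- … -esh around the stem.
So mupaler → kamupaleresh.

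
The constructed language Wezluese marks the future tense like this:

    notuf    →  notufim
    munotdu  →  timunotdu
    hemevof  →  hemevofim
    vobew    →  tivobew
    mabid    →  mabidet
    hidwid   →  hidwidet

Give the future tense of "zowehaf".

zowehafim

"zowehaf" ends in -f. The stems ending in -f (notuf → notufim, hemevof → hemevofim) add -im.
So zowehaf → zowehafim.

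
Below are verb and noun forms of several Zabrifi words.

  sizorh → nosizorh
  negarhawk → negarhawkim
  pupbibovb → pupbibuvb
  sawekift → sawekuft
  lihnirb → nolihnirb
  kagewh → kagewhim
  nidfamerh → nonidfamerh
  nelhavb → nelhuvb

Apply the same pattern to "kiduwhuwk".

sizorh and kagewh both end in -h yet inflect differently (nosizorh, kagewhim), so the final letter is not what conditions the rule; the second-to-last letter is.
"kiduwhuwk" has second-to-last letter 'w'. The stems whose second-to-last letter is 'w' (kagewh → kagewhim, negarhawk → negarhawkim) add -im.
The other patterns: stems whose second-to-last letter is 'r' add the prefix no-; stems whose second-to-last letter is 'f' or 'v' change the last vowel to 'u'.
So kiduwhuwk → kiduwhuwkim.

kiduwhuwkim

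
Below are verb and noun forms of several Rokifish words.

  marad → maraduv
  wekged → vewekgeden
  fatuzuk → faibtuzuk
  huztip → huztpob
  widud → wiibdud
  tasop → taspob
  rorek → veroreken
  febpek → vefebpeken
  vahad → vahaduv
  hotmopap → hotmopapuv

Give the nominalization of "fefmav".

fefmavuv

vahad and wekged both end in -d yet inflect differently (vahaduv, vewekgeden), so the final letter is not what conditions the rule; the last vowel is.
"fefmav" has last vowel 'a'. The stems whose last vowel is 'a' (vahad → vahaduv, hotmopap → hotmopapuv, marad → maraduv) add -uv.
So fefmav → fefmavuv.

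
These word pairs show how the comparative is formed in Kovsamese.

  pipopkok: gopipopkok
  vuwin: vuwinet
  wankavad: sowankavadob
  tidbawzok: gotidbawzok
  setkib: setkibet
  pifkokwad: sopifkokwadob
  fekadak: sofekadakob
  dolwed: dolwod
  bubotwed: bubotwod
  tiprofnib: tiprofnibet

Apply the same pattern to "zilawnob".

"zilawnob" has last vowel 'o'. The stems whose last vowel is 'o' (pipopkok → gopipopkok, tidbawzok → gotidbawzok) add the prefix go-.
So zilawnob → gozilawnob.

gozilawnob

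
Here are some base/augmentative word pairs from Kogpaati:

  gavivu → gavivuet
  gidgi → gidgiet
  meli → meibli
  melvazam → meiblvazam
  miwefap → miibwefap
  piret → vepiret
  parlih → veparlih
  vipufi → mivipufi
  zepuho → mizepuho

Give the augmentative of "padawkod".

vepadawkod

"padawkod" begins with p-. The stems beginning with p- (piret → vepiret, parlih → veparlih) add the prefix ve-.
So padawkod → vepadawkod.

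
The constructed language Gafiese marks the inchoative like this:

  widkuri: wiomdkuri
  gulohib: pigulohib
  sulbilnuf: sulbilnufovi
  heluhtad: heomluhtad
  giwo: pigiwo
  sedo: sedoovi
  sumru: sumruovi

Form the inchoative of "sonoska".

sedo and giwo both end in -o yet inflect differently (sedoovi, pigiwo), so the final letter is not what conditions the rule; the first letter is.
"sonoska" begins with s-. The stems beginning with s- (sumru → sumruovi, sulbilnuf → sulbilnufovi, sedo → sedoovi) add -ovi.
The other patterns: stems beginning with h- or w- insert -om- after the first vowel; stems beginning with g- add the prefix pi-.
So sonoska → sonoskaovi.

sonoskaovi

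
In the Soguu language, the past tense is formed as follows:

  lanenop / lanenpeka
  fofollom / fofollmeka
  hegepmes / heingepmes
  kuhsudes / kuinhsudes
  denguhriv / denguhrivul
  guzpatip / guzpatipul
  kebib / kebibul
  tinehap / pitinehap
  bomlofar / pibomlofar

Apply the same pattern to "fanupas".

"fanupas" has last vowel 'a'. The stems whose last vowel is 'a' (tinehap → pitinehap, bomlofar → pibomlofar) add the prefix pi-.
So fanupas → pifanupas.

pifanupas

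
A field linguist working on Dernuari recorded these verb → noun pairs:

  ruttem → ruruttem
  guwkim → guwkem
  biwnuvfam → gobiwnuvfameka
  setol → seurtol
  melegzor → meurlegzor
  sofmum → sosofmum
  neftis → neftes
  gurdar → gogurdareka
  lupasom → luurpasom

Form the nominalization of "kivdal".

gokivdaleka

"kivdal" has last vowel 'a'. The stems whose last vowel is 'a' (gurdar → gogurdareka, biwnuvfam → gobiwnuvfameka) add go- … -eka around the stem.
The other patterns: stems whose last vowel is 'i' change the last vowel to 'e'; stems whose last vowel is 'o' insert -ur- after the first vowel; stems whose last vowel is 'e' or 'u' repeat the first consonant+vowel as a prefix.
So kivdal → gokivdaleka.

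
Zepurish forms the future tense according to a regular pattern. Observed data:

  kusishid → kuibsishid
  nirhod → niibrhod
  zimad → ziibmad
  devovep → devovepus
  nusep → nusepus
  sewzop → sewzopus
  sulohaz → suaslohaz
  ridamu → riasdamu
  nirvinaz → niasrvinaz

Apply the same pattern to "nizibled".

nirhod and sewzop both have last vowel 'o' yet inflect differently (niibrhod, sewzopus), so the last vowel is not what conditions the rule; the final letter is.
"nizibled" ends in -d. The stems ending in -d (kusishid → kuibsishid, nirhod → niibrhod, zimad → ziibmad) insert -ib- after the first vowel.
The other patterns: stems ending in -p add -us; stems ending in -u or -z insert -as- after the first vowel.
So nizibled → niibzibled.

niibzibled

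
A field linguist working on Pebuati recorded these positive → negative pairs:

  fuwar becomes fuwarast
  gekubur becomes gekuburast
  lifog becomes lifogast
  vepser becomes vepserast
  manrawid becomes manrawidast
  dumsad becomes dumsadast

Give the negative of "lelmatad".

Every pair shown (fuwar → fuwarast, gekubur → gekuburast, lifog → lifogast, …) follows the same rule: add -ast.
So lelmatad → lelmatadast.

lelmatadast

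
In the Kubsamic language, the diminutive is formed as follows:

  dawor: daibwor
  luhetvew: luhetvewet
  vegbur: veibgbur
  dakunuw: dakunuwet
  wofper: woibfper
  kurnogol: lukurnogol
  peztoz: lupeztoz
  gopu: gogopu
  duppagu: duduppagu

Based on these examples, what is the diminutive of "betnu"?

dakunuw and vegbur both have last vowel 'u' yet inflect differently (dakunuwet, veibgbur), so the last vowel is not what conditions the rule; the final letter is.
"betnu" ends in -u. The stems ending in -u (gopu → gogopu, duppagu → duduppagu) repeat the first consonant+vowel as a prefix.
So betnu → bebetnu.

bebetnu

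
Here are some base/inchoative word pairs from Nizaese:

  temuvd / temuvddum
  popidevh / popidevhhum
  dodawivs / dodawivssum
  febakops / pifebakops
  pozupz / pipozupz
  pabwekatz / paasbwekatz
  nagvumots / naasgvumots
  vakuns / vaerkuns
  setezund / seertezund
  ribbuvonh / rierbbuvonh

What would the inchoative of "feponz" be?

feerponz

dodawivs and febakops both end in -s yet inflect differently (dodawivssum, pifebakops), so the final letter is not what conditions the rule; the second-to-last letter is.
"feponz" has second-to-last letter 'n'. The stems whose second-to-last letter is 'n' (vakuns → vaerkuns, setezund → seertezund, ribbuvonh → rierbbuvonh) insert -er- after the first vowel.
The other patterns: stems whose second-to-last letter is 'v' double the final consonant and add -um; stems whose second-to-last letter is 'p' add the prefix pi-; stems whose second-to-last letter is 't' insert -as- after the first vowel.
So feponz → feerponz.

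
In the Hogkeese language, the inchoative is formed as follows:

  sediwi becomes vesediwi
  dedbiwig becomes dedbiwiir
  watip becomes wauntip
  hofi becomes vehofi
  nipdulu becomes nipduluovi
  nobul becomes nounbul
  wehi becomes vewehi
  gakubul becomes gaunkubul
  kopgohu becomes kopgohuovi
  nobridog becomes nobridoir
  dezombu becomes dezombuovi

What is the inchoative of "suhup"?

suunhup

"suhup" ends in -p. The one such stem in the data (watip → wauntip) inserts -un- after the first vowel (as do nobul, gakubul), so the same rule applies.
So suhup → suunhup.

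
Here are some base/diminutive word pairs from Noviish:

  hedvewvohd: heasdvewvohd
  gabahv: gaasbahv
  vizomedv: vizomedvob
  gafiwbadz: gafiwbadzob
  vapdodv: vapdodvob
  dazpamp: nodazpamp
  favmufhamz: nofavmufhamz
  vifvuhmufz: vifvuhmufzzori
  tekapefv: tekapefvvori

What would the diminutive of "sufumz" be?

"sufumz" has second-to-last letter 'm'. The stems whose second-to-last letter is 'm' (dazpamp → nodazpamp, favmufhamz → nofavmufhamz) add the prefix no-.
The other patterns: stems whose second-to-last letter is 'h' insert -as- after the first vowel; stems whose second-to-last letter is 'd' add -ob; stems whose second-to-last letter is 'f' double the final consonant and add -ori.
So sufumz → nosufumz.

nosufumz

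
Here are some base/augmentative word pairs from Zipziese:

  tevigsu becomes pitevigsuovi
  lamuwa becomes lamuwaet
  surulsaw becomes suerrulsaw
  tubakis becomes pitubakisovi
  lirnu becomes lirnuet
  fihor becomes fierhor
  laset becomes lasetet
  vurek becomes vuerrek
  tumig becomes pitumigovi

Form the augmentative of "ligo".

lirnu and tevigsu both end in -u yet inflect differently (lirnuet, pitevigsuovi), so the final letter is not what conditions the rule; the first letter is.
"ligo" begins with l-. The stems beginning with l- (laset → lasetet, lirnu → lirnuet, lamuwa → lamuwaet) add -et.
The other patterns: stems beginning with t- add pi- … -ovi around the stem; stems beginning with f-, s- or v- insert -er- after the first vowel.
So ligo → ligoet.

ligoet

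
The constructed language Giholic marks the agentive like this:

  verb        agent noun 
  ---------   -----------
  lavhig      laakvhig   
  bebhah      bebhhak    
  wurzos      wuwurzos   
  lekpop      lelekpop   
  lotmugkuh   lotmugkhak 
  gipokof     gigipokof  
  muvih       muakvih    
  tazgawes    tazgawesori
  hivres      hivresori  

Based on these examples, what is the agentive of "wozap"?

tazgawes and wurzos both end in -s yet inflect differently (tazgawesori, wuwurzos), so the final letter is not what conditions the rule; the last vowel is.
"wozap" has last vowel 'a'. The one such stem in the data (bebhah → bebhhak) deletes the last vowel and adds -ak (as does lotmugkuh), so the same rule applies.
So wozap → wozpak.

wozpak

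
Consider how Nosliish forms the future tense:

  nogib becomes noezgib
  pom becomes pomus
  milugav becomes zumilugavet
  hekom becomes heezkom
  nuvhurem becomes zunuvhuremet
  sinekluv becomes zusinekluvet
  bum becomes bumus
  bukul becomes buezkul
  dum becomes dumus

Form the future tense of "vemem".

veezmem

pom and hekom both end in -m yet inflect differently (pomus, heezkom), so the final letter is not what conditions the rule; the number of vowels is.
"vemem" has 2 vowels. The stems with 2 vowels (nogib → noezgib, bukul → buezkul, hekom → heezkom) insert -ez- after the first vowel.
The other patterns: stems with 1 vowel add -us; stems with 3 vowels add zu- … -et around the stem.
So vemem → veezmem.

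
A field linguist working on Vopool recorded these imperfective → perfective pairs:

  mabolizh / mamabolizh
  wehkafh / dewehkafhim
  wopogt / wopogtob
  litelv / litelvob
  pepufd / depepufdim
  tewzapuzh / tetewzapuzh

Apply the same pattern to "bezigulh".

wehkafh and mabolizh both end in -h yet inflect differently (dewehkafhim, mamabolizh), so the final letter is not what conditions the rule; the second-to-last letter is.
"bezigulh" has second-to-last letter 'l'. The one such stem in the data (litelv → litelvob) adds -ob, so the same rule applies.
The other patterns: stems whose second-to-last letter is 'f' add de- … -im around the stem; stems whose second-to-last letter is 'z' repeat the first consonant+vowel as a prefix.
So bezigulh → bezigulhob.

bezigulhob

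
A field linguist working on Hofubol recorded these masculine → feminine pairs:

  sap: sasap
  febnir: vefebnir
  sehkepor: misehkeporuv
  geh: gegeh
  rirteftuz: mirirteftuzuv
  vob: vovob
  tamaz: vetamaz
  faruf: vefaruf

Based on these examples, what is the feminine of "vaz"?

tamaz and rirteftuz both end in -z yet inflect differently (vetamaz, mirirteftuzuv), so the final letter is not what conditions the rule; the number of vowels is.
"vaz" has 1 vowel. The stems with 1 vowel (vob → vovob, geh → gegeh, sap → sasap) repeat the first consonant+vowel as a prefix.
So vaz → vavaz.

vavaz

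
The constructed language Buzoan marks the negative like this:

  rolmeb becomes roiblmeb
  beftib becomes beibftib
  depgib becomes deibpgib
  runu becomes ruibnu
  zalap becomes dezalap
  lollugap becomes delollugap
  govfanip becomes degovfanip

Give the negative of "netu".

neibtu

govfanip and depgib both have last vowel 'i' yet inflect differently (degovfanip, deibpgib), so the last vowel is not what conditions the rule; the final letter is.
"netu" ends in -u. The one such stem in the data (runu → ruibnu) inserts -ib- after the first vowel (as do depgib, beftib), so the same rule applies.
The other pattern: stems ending in -p add the prefix de-.
So netu → neibtu.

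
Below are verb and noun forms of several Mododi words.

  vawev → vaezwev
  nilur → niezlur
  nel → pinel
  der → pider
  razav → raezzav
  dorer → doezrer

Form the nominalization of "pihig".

der and dorer both end in -r yet inflect differently (pider, doezrer), so the final letter is not what conditions the rule; the number of vowels is.
"pihig" has 2 vowels. The stems with 2 vowels (dorer → doezrer, nilur → niezlur, razav → raezzav) insert -ez- after the first vowel.
The other pattern: stems with 1 vowel add the prefix pi-.
So pihig → piezhig.

piezhig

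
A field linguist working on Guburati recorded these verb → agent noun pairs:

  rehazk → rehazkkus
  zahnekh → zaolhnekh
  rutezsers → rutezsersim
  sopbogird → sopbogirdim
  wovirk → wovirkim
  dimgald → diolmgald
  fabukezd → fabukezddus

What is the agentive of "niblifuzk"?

dimgald and sopbogird both end in -d yet inflect differently (diolmgald, sopbogirdim), so the final letter is not what conditions the rule; the second-to-last letter is.
"niblifuzk" has second-to-last letter 'z'. The stems whose second-to-last letter is 'z' (fabukezd → fabukezddus, rehazk → rehazkkus) double the final consonant and add -us.
So niblifuzk → niblifuzkkus.

niblifuzkkus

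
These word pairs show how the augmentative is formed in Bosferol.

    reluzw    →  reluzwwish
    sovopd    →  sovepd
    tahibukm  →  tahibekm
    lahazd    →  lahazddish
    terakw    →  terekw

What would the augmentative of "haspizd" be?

haspizddish

"haspizd" has second-to-last letter 'z'. The stems whose second-to-last letter is 'z' (reluzw → reluzwwish, lahazd → lahazddish) double the final consonant and add -ish.
So haspizd → haspizddish.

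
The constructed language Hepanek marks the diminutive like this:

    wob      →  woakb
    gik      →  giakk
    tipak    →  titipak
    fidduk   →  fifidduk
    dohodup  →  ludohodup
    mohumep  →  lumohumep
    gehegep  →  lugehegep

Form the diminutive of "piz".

"piz" has 1 vowel. The stems with 1 vowel (wob → woakb, gik → giakk) insert -ak- after the first vowel.
So piz → piakz.

piakz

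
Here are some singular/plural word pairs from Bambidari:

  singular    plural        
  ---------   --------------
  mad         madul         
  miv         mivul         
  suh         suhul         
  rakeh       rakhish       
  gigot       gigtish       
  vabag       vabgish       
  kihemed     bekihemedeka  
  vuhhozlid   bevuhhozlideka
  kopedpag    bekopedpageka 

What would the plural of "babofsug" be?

bebabofsugeka

suh and rakeh both end in -h yet inflect differently (suhul, rakhish), so the final letter is not what conditions the rule; the number of vowels is.
"babofsug" has 3 vowels. The stems with 3 vowels (kihemed → bekihemedeka, vuhhozlid → bevuhhozlideka, kopedpag → bekopedpageka) add be- … -eka around the stem.
The other patterns: stems with 1 vowel add -ul; stems with 2 vowels delete the last vowel and add -ish.
So babofsug → bebabofsugeka.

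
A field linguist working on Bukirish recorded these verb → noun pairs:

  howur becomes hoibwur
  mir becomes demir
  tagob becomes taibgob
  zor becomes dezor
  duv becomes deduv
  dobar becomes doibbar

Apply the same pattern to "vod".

mir and dobar both end in -r yet inflect differently (demir, doibbar), so the final letter is not what conditions the rule; the number of vowels is.
"vod" has 1 vowel. The stems with 1 vowel (duv → deduv, mir → demir, zor → dezor) add the prefix de-.
So vod → devod.

devod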